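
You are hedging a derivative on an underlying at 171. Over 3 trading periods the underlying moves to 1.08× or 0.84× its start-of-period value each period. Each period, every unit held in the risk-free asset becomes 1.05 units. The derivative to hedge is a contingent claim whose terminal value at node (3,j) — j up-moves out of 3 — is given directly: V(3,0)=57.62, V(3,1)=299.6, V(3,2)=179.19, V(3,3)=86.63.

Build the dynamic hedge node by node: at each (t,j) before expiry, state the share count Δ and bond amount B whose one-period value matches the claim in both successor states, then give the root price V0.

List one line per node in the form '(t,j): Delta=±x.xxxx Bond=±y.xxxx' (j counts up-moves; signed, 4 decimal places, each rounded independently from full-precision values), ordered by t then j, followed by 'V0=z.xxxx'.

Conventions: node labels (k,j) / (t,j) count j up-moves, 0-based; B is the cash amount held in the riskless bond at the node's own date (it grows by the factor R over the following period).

(0,0): Delta=-2.0648 Bond=458.3675
(1,0): Delta=-2.0751 Bond=482.7591
(1,1): Delta=-2.0637 Bond=481.0754
(2,0): Delta=8.3563 Bond=-751.7238
(2,1): Delta=-3.2341 Bond=686.7000
(2,2): Delta=-1.9336 Bond=479.1905
V0=105.2874

Arbitrage-free pricing uses the up-move probability p* = (R−d)/(u−d) = 0.8750, discounting each step at R = 1.05.
Terminal payoffs: V(3,0)=57.6200, V(3,1)=299.6000, V(3,2)=179.1900, V(3,3)=86.6300
(2,0): S=120.6576. Δ = (V_up−V_dn)/(S_up−S_dn) = (299.6000−57.6200)/(130.3102−101.3524) = 8.3563. V = [p*·299.6000 + (1−p*)·57.6200]/1.05 = 256.5262. B = V − Δ·S = -751.7238.
(2,1): S=155.1312. Δ = (V_up−V_dn)/(S_up−S_dn) = (179.1900−299.6000)/(167.5417−130.3102) = -3.2341. V = [p*·179.1900 + (1−p*)·299.6000]/1.05 = 184.9917. B = V − Δ·S = 686.7000.
(2,2): S=199.4544. Δ = (V_up−V_dn)/(S_up−S_dn) = (86.6300−179.1900)/(215.4108−167.5417) = -1.9336. V = [p*·86.6300 + (1−p*)·179.1900]/1.05 = 93.5238. B = V − Δ·S = 479.1905.
(1,0): S=143.6400. Δ = (V_up−V_dn)/(S_up−S_dn) = (184.9917−256.5262)/(155.1312−120.6576) = -2.0751. V = [p*·184.9917 + (1−p*)·256.5262]/1.05 = 184.6986. B = V − Δ·S = 482.7591.
(1,1): S=184.6800. Δ = (V_up−V_dn)/(S_up−S_dn) = (93.5238−184.9917)/(199.4544−155.1312) = -2.0637. V = [p*·93.5238 + (1−p*)·184.9917]/1.05 = 99.9593. B = V − Δ·S = 481.0754.
(0,0): S=171.0000. Δ = (V_up−V_dn)/(S_up−S_dn) = (99.9593−184.6986)/(184.6800−143.6400) = -2.0648. V = [p*·99.9593 + (1−p*)·184.6986]/1.05 = 105.2874. B = V − Δ·S = 458.3675.
Sanity check at the root: Δ(0,0)·S0 + B(0,0) reproduces V0 = 105.2874.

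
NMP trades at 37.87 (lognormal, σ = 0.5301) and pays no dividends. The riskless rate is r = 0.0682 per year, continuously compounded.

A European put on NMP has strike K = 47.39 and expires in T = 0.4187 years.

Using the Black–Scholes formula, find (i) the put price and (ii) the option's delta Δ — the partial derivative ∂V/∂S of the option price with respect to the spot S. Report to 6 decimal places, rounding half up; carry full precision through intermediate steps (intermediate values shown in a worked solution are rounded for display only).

price = 10.700383
Δ = -0.655060

σ√T = 0.5301·√0.4187 = 0.343012
d₁ = (ln(S/K) + (r+σ²/2)T) / (σ√T) = (ln(37.87/47.39) + (0.0682+0.5301²/2)·0.4187) / 0.343012 = (-0.224252 + 0.087384) / 0.343012 = -0.399018
d₂ = d₁ − σ√T = -0.399018 − 0.343012 = -0.742030
e^{−rT} = 0.971849
N(−d₁) = 0.655060,  N(−d₂) = 0.770965
Put price V = K·e^{−rT}·N(−d₂) − S·N(−d₁) = 35.507510 − 24.807127 = 10.700383
Δ = −N(−d₁) = -0.655060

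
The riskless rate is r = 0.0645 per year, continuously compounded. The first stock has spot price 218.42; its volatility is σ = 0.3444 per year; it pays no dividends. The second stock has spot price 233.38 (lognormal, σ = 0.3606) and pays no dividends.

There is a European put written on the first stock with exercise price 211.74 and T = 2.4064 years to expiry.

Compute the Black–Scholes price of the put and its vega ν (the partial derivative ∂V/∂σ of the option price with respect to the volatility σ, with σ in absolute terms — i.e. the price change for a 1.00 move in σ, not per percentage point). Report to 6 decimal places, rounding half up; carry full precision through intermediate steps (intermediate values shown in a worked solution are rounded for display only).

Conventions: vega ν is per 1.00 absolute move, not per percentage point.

σ√T = 0.3444·√2.4064 = 0.534253
d₁ = (ln(S/K) + (r+σ²/2)T) / (σ√T) = (ln(218.42/211.74) + (0.0645+0.3444²/2)·2.4064) / 0.534253 = (0.031061 + 0.297926) / 0.534253 = 0.615788
d₂ = d₁ − σ√T = 0.615788 − 0.534253 = 0.081535
e^{−rT} = 0.856233
N(−d₁) = 0.269017,  N(−d₂) = 0.467508
Put price V = K·e^{−rT}·N(−d₂) − S·N(−d₁) = 84.758669 − 58.758736 = 25.999933
φ(d₁) = (1/√(2π))·e^{−d₁²/2} = 0.330042
ν = S·φ(d₁)·√T = 111.826630

price = 25.999933
ν = 111.826630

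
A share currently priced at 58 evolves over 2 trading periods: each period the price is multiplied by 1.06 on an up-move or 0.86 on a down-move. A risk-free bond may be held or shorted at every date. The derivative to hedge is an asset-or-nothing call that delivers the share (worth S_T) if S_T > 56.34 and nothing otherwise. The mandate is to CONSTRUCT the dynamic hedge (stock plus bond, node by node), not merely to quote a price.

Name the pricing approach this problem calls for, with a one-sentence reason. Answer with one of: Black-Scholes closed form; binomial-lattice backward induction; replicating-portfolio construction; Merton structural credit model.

framework: replicating-portfolio construction

Key observation: the deliverable is the dynamic trading strategy on the 2-step tree (spot 58, moves 1.06 and 0.86), so the valuation must go through the node-by-node replicating-portfolio solve.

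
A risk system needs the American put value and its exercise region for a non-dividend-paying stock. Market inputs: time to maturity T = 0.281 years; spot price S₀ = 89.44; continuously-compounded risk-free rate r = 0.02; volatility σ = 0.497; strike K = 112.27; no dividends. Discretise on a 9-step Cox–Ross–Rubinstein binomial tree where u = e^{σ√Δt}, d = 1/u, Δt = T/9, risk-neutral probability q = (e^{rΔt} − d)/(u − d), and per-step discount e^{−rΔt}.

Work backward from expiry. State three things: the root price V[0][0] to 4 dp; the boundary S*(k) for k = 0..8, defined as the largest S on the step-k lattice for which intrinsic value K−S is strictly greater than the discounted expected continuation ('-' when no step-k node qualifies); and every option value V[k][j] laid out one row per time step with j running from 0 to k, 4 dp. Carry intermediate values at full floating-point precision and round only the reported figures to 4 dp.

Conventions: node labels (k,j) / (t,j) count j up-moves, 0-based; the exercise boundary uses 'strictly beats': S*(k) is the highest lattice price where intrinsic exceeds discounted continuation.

params: Δt=0.03122 u=1.09179 d=0.91593 q=0.48161 e^(-rΔt)=0.99938
t_9 payoffs: 71.6932 63.9022 54.6152 43.5451 30.3495 14.6203 0.0000 0.0000 0.0000 0.0000
t_8: node(8,0) S=44.3014 payoff=67.9686 vs cont=67.8985 → 67.9686 [stop]  node(8,1) S=52.8076 payoff=59.4624 vs cont=59.3924 → 59.4624 [stop]  node(8,2) S=62.9469 payoff=49.3231 vs cont=49.2530 → 49.3231 [stop]  node(8,3) S=75.0332 payoff=37.2368 vs cont=37.1668 → 37.2368 [stop]  node(8,4) S=89.4400 payoff=22.8300 vs cont=22.7599 → 22.8300 [stop]  node(8,5) S=106.6131 payoff=5.6569 vs cont=7.5742 → 7.5742 [wait]  node(8,6) S=127.0834 payoff=0.0000 vs cont=0.0000 → 0.0000 [wait]  node(8,7) S=151.4843 payoff=0.0000 vs cont=0.0000 → 0.0000 [wait]  node(8,8) S=180.5702 payoff=0.0000 vs cont=0.0000 → 0.0000 [wait]  ⇒ S*(8)=89.4400
t_7: node(7,0) S=48.3678 payoff=63.9022 vs cont=63.8321 → 63.9022 [stop]  node(7,1) S=57.6548 payoff=54.6152 vs cont=54.5451 → 54.6152 [stop]  node(7,2) S=68.7249 payoff=43.5451 vs cont=43.4750 → 43.5451 [stop]  node(7,3) S=81.9205 payoff=30.3495 vs cont=30.2794 → 30.3495 [stop]  node(7,4) S=97.6497 payoff=14.6203 vs cont=15.4730 → 15.4730 [wait]  node(7,5) S=116.3991 payoff=0.0000 vs cont=3.9240 → 3.9240 [wait]  node(7,6) S=138.7485 payoff=0.0000 vs cont=0.0000 → 0.0000 [wait]  node(7,7) S=165.3891 payoff=0.0000 vs cont=0.0000 → 0.0000 [wait]  ⇒ S*(7)=81.9205
t_6: node(6,0) S=52.8076 payoff=59.4624 vs cont=59.3924 → 59.4624 [stop]  node(6,1) S=62.9469 payoff=49.3231 vs cont=49.2530 → 49.3231 [stop]  node(6,2) S=75.0332 payoff=37.2368 vs cont=37.1668 → 37.2368 [stop]  node(6,3) S=89.4400 payoff=22.8300 vs cont=23.1703 → 23.1703 [wait]  node(6,4) S=106.6131 payoff=5.6569 vs cont=9.9047 → 9.9047 [wait]  node(6,5) S=127.0834 payoff=0.0000 vs cont=2.0329 → 2.0329 [wait]  node(6,6) S=151.4843 payoff=0.0000 vs cont=0.0000 → 0.0000 [wait]  ⇒ S*(6)=75.0332
t_5: node(5,0) S=57.6548 payoff=54.6152 vs cont=54.5451 → 54.6152 [stop]  node(5,1) S=68.7249 payoff=43.5451 vs cont=43.4750 → 43.5451 [stop]  node(5,2) S=81.9205 payoff=30.3495 vs cont=30.4432 → 30.4432 [wait]  node(5,3) S=97.6497 payoff=14.6203 vs cont=16.7710 → 16.7710 [wait]  node(5,4) S=116.3991 payoff=0.0000 vs cont=6.1097 → 6.1097 [wait]  node(5,5) S=138.7485 payoff=0.0000 vs cont=1.0532 → 1.0532 [wait]  ⇒ S*(5)=68.7249
t_4: node(4,0) S=62.9469 payoff=49.3231 vs cont=49.2530 → 49.3231 [stop]  node(4,1) S=75.0332 payoff=37.2368 vs cont=37.2119 → 37.2368 [stop]  node(4,2) S=89.4400 payoff=22.8300 vs cont=23.8436 → 23.8436 [wait]  node(4,3) S=106.6131 payoff=5.6569 vs cont=11.6291 → 11.6291 [wait]  node(4,4) S=127.0834 payoff=0.0000 vs cont=3.6721 → 3.6721 [wait]  ⇒ S*(4)=75.0332
t_3: node(3,0) S=68.7249 payoff=43.5451 vs cont=43.4750 → 43.5451 [stop]  node(3,1) S=81.9205 payoff=30.3495 vs cont=30.7673 → 30.7673 [wait]  node(3,2) S=97.6497 payoff=14.6203 vs cont=17.9498 → 17.9498 [wait]  node(3,3) S=116.3991 payoff=0.0000 vs cont=7.7921 → 7.7921 [wait]  ⇒ S*(3)=68.7249
t_2: node(2,0) S=75.0332 payoff=37.2368 vs cont=37.3678 → 37.3678 [wait]  node(2,1) S=89.4400 payoff=22.8300 vs cont=24.5789 → 24.5789 [wait]  node(2,2) S=106.6131 payoff=5.6569 vs cont=13.0496 → 13.0496 [wait]  ⇒ S*(2)=-
t_1: node(1,0) S=81.9205 payoff=30.3495 vs cont=31.1891 → 31.1891 [wait]  node(1,1) S=97.6497 payoff=14.6203 vs cont=19.0144 → 19.0144 [wait]  ⇒ S*(1)=-
t_0: node(0,0) S=89.4400 payoff=22.8300 vs cont=25.3098 → 25.3098 [wait]  ⇒ S*(0)=-

price = 25.3098
boundary = - - - 68.7249 75.0332 68.7249 75.0332 81.9205 89.4400
tree:
25.3098
31.1891 19.0144
37.3678 24.5789 13.0496
43.5451 30.7673 17.9498 7.7921
49.3231 37.2368 23.8436 11.6291 3.6721
54.6152 43.5451 30.4432 16.7710 6.1097 1.0532
59.4624 49.3231 37.2368 23.1703 9.9047 2.0329 0.0000
63.9022 54.6152 43.5451 30.3495 15.4730 3.9240 0.0000 0.0000
67.9686 59.4624 49.3231 37.2368 22.8300 7.5742 0.0000 0.0000 0.0000
71.6932 63.9022 54.6152 43.5451 30.3495 14.6203 0.0000 0.0000 0.0000 0.0000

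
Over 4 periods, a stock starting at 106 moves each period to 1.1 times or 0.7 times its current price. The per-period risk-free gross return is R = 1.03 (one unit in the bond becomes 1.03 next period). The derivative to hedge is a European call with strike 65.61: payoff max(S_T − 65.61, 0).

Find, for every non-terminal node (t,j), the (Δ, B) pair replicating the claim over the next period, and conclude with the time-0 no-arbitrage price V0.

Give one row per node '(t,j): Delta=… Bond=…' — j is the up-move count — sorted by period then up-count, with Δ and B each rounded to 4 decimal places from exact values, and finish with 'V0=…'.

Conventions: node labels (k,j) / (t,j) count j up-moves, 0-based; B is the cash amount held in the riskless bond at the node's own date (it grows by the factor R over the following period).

Arbitrage-free pricing uses the up-move probability p* = (R−d)/(u−d) = 0.8250, discounting each step at R = 1.03.
At maturity the claim pays: V(4,0)=0.0000, V(4,1)=0.0000, V(4,2)=0.0000, V(4,3)=33.1502, V(4,4)=89.5846
Node (3,0) S=36.3580: V=(p*·0.0000+(1−p*)·0.0000)/1.03=0.0000; Δ=(0.0000−0.0000)/(39.9938−25.4506)=0.0000; B=V−Δ·S=0.0000
Node (3,1) S=57.1340: V=(p*·0.0000+(1−p*)·0.0000)/1.03=0.0000; Δ=(0.0000−0.0000)/(62.8474−39.9938)=0.0000; B=V−Δ·S=0.0000
Node (3,2) S=89.7820: V=(p*·33.1502+(1−p*)·0.0000)/1.03=26.5523; Δ=(33.1502−0.0000)/(98.7602−62.8474)=0.9231; B=V−Δ·S=-56.3232
Node (3,3) S=141.0860: V=(p*·89.5846+(1−p*)·33.1502)/1.03=77.3870; Δ=(89.5846−33.1502)/(155.1946−98.7602)=1.0000; B=V−Δ·S=-63.6990
Node (2,0) S=51.9400: V=(p*·0.0000+(1−p*)·0.0000)/1.03=0.0000; Δ=(0.0000−0.0000)/(57.1340−36.3580)=0.0000; B=V−Δ·S=0.0000
Node (2,1) S=81.6200: V=(p*·26.5523+(1−p*)·0.0000)/1.03=21.2677; Δ=(26.5523−0.0000)/(89.7820−57.1340)=0.8133; B=V−Δ·S=-45.1132
Node (2,2) S=128.2600: V=(p*·77.3870+(1−p*)·26.5523)/1.03=66.4960; Δ=(77.3870−26.5523)/(141.0860−89.7820)=0.9909; B=V−Δ·S=-60.5905
Node (1,0) S=74.2000: V=(p*·21.2677+(1−p*)·0.0000)/1.03=17.0348; Δ=(21.2677−0.0000)/(81.6200−51.9400)=0.7166; B=V−Δ·S=-36.1344
Node (1,1) S=116.6000: V=(p*·66.4960+(1−p*)·21.2677)/1.03=56.8748; Δ=(66.4960−21.2677)/(128.2600−81.6200)=0.9697; B=V−Δ·S=-56.1961
Node (0,0) S=106.0000: V=(p*·56.8748+(1−p*)·17.0348)/1.03=48.4493; Δ=(56.8748−17.0348)/(116.6000−74.2000)=0.9396; B=V−Δ·S=-51.1508
Verification: the root portfolio costs Δ(0,0)·S0 + B(0,0) = 48.4493, matching V0.

(0,0): Delta=0.9396 Bond=-51.1508
(1,0): Delta=0.7166 Bond=-36.1344
(1,1): Delta=0.9697 Bond=-56.1961
(2,0): Delta=0.0000 Bond=0.0000
(2,1): Delta=0.8133 Bond=-45.1132
(2,2): Delta=0.9909 Bond=-60.5905
(3,0): Delta=0.0000 Bond=0.0000
(3,1): Delta=0.0000 Bond=0.0000
(3,2): Delta=0.9231 Bond=-56.3232
(3,3): Delta=1.0000 Bond=-63.6990
V0=48.4493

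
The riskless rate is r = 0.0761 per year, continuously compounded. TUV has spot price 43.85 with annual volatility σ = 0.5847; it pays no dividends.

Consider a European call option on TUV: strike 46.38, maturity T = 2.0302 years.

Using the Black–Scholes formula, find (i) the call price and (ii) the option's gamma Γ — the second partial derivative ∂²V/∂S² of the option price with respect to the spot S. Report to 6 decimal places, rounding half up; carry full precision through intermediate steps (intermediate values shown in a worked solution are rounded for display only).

price = 15.643123
Γ = 0.009466

σ√T = 0.5847·√2.0302 = 0.833110
d₁ = (ln(S/K) + (r+σ²/2)T) / (σ√T) = (ln(43.85/46.38) + (0.0761+0.5847²/2)·2.0302) / 0.833110 = (-0.056094 + 0.501535) / 0.833110 = 0.534672
d₂ = d₁ − σ√T = 0.534672 − 0.833110 = -0.298438
e^{−rT} = 0.856845
N(d₁) = 0.703562,  N(d₂) = 0.382684
Call price V = S·N(d₁) − K·e^{−rT}·N(d₂) = 30.851183 − 15.208060 = 15.643123
φ(d₁) = (1/√(2π))·e^{−d₁²/2} = 0.345807
Γ = φ(d₁) / (S·σ·√T) = 0.009466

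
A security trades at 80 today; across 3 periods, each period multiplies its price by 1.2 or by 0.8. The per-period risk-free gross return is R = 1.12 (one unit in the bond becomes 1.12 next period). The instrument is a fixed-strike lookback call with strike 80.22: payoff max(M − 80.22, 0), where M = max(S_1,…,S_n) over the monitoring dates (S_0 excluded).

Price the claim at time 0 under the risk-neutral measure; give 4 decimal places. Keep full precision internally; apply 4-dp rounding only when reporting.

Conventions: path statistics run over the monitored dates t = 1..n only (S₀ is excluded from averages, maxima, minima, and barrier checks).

Risk-neutral up-probability p* = (R−d)/(u−d) = (1.12−0.8)/(1.2−0.8) = 0.8000; the claim prices as the p*-weighted sum of path payoffs discounted by R^3.
Enumerate all 2^3 = 8 price paths (U = up ×1.2, D = down ×0.8); each path with k up-moves has probability p*^k·(1−p*)^(3−k).
DDD: M=64.0000, payoff=0.0000, prob=0.008000
UDD: M=96.0000, payoff=15.7800, prob=0.032000
DUD: M=76.8000, payoff=0.0000, prob=0.032000
UUD: M=115.2000, payoff=34.9800, prob=0.128000
DDU: M=64.0000, payoff=0.0000, prob=0.032000
UDU: M=96.0000, payoff=15.7800, prob=0.128000
DUU: M=92.1600, payoff=11.9400, prob=0.128000
UUU: M=138.2400, payoff=58.0200, prob=0.512000
Price = Σ prob·payoff / R^3 = 38.236800 / 1.404928 = 27.2162

price = 27.2162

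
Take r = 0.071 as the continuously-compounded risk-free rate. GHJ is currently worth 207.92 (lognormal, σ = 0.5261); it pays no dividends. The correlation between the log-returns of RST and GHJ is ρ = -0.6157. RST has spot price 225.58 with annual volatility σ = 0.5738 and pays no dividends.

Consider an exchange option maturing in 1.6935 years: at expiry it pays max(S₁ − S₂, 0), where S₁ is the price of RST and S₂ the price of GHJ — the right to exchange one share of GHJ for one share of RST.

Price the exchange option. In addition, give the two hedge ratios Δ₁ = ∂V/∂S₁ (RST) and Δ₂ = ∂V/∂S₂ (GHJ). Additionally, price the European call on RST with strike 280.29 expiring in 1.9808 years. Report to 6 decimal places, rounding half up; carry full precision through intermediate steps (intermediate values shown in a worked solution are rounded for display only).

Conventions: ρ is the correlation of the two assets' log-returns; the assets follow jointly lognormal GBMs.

σ_eff = √(σ₁² + σ₂² − 2ρσ₁σ₂) = √(0.5738² + 0.5261² − 2·-0.6157·0.5738·0.5261) = 0.988816
d₁ = (ln(S₁/S₂) + (q₂ − q₁ + σ_eff²/2)T) / (σ_eff√T) = (ln(225.58/207.92) + (0.0 − 0.0 + 0.488879)·1.6935) / 1.286792 = 0.706748
d₂ = d₁ − σ_eff√T = 0.706748 − 1.286792 = -0.580043
N(d₁) = 0.760139,  N(d₂) = 0.280943
V = S₁·e^{−q₁T}·N(d₁) − S₂·e^{−q₂T}·N(d₂) = 171.472060 − 58.413601 = 113.058459
Δ₁ = e^{−q₁T}·N(d₁) = 0.760139;  Δ₂ = −e^{−q₂T}·N(d₂) = -0.280943
[vanilla: RST call K=280.29]
σ√T = 0.5738·√1.9808 = 0.807571
d₁ = (ln(S/K) + (r+σ²/2)T) / (σ√T) = (ln(225.58/280.29) + (0.071+0.5738²/2)·1.9808) / 0.807571 = (-0.217150 + 0.466722) / 0.807571 = 0.309041
d₂ = d₁ − σ√T = 0.309041 − 0.807571 = -0.498530
e^{−rT} = 0.868805
N(d₁) = 0.621355,  N(d₂) = 0.309055
price = S·N(d₁) − K·e^{−rT}·N(d₂) = 140.165215 − 75.260272 = 64.904942

exchange price = 113.058459
Δ1 = 0.760139
Δ2 = -0.280943
price(RST call K=280.29) = 64.904942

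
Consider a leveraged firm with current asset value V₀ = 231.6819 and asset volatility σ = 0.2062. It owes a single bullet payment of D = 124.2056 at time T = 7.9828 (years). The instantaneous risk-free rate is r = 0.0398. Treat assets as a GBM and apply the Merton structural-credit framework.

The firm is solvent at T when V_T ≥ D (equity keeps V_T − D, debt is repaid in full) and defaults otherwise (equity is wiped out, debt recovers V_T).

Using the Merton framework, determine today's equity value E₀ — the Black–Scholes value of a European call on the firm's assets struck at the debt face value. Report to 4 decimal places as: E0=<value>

E0=143.1149

With assets at 231.6819 and a single debt payment of 124.2056 at 7.9828 years:
d₁ = [ln(V₀/D) + (r + σ²/2)T] / (σ√T)
   = [ln(231.6819/124.2056) + (0.0398 + 0.5·0.2062²)·7.9828] / (0.2062·√7.9828)
   = [0.623427 + 0.487424] / 0.582594 = 1.906731
d₂ = d₁ − σ√T = 1.906731 − 0.582594 = 1.324136
N(d₁) = 0.971722,  N(d₂) = 0.907271,  e^(−rT) = 0.727810
E₀ = V₀·N(d₁) − D·e^(−rT)·N(d₂)
   = 231.6819·0.971722 − 124.2056·0.727810·0.907271 = 143.114911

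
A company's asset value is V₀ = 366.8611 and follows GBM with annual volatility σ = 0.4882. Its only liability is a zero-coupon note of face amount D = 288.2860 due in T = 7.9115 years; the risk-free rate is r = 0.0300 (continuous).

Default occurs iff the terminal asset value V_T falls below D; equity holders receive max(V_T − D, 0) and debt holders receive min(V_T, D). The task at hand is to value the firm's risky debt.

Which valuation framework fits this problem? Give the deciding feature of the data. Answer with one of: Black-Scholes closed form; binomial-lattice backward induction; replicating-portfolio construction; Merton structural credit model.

Key observation: a levered firm with one bullet debt due at 7.9115 years is the canonical structural-credit setup: equity is a call on the firm's assets struck at the face value.

framework: Merton structural credit model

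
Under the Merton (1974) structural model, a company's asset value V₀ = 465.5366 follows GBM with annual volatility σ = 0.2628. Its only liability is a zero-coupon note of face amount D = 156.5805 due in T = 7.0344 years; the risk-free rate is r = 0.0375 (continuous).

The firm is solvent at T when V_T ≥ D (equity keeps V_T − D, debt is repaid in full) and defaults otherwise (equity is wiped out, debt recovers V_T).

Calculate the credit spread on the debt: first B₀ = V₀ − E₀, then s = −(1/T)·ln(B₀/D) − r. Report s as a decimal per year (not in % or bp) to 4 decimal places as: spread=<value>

spread=0.0019

Equity is a call on the firm's assets struck at D = 156.5805:
d₁ = [ln(V₀/D) + (r + σ²/2)T] / (σ√T)
   = [ln(465.5366/156.5805) + (0.0375 + 0.5·0.2628²)·7.0344] / (0.2628·√7.0344)
   = [1.089620 + 0.506701] / 0.697010 = 2.290243
d₂ = d₁ − σ√T = 2.290243 − 0.697010 = 1.593233
N(d₁) = 0.988996,  N(d₂) = 0.944446,  e^(−rT) = 0.768135
E₀ = V₀·N(d₁) − D·e^(−rT)·N(d₂)
   = 465.5366·0.988996 − 156.5805·0.768135·0.944446 = 346.820825
B₀ = V₀ − E₀ = 465.5366 − 346.820825 = 118.715775
spread = −(1/T)·ln(B₀/D) − r = −(1/7.0344)·ln(118.715775/156.5805) − 0.0375 = 0.00185489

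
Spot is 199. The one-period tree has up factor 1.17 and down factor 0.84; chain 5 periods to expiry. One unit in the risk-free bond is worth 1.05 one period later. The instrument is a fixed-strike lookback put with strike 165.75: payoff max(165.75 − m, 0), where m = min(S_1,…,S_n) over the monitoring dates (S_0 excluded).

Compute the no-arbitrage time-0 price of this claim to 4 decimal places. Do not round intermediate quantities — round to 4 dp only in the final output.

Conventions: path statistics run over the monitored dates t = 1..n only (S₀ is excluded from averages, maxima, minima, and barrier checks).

price = 6.1982

Under the martingale measure an up-move has probability p* = 0.6364; value the claim as the probability-weighted average of per-path payoffs, discounted 5 periods at R = 1.05.
Enumerate all 2^5 = 32 price paths (U = up ×1.17, D = down ×0.84); each path with k up-moves has probability p*^k·(1−p*)^(5−k).
DDDDD: m=83.2242, payoff=82.5258, prob=0.006358
UDDDD: m=115.9194, payoff=49.8306, prob=0.011127
DUDDD: m=115.9194, payoff=49.8306, prob=0.011127
UUDDD: m=161.4591, payoff=4.2909, prob=0.019472
DDUDD: m=115.9194, payoff=49.8306, prob=0.011127
UDUDD: m=161.4591, payoff=4.2909, prob=0.019472
DUUDD: m=161.4591, payoff=4.2909, prob=0.019472
UUUDD: m=224.8895, payoff=0.0000, prob=0.034076
DDDUD: m=115.9194, payoff=49.8306, prob=0.011127
UDDUD: m=161.4591, payoff=4.2909, prob=0.019472
DUDUD: m=161.4591, payoff=4.2909, prob=0.019472
UUDUD: m=224.8895, payoff=0.0000, prob=0.034076
DDUUD: m=140.4144, payoff=25.3356, prob=0.019472
UDUUD: m=195.5772, payoff=0.0000, prob=0.034076
DUUUD: m=167.1600, payoff=0.0000, prob=0.034076
UUUUD: m=232.8300, payoff=0.0000, prob=0.059633
DDDDU: m=99.0764, payoff=66.6736, prob=0.011127
UDDDU: m=137.9993, payoff=27.7507, prob=0.019472
DUDDU: m=137.9993, payoff=27.7507, prob=0.019472
UUDDU: m=192.2133, payoff=0.0000, prob=0.034076
DDUDU: m=137.9993, payoff=27.7507, prob=0.019472
UDUDU: m=192.2133, payoff=0.0000, prob=0.034076
DUUDU: m=167.1600, payoff=0.0000, prob=0.034076
UUUDU: m=232.8300, payoff=0.0000, prob=0.059633
DDDUU: m=117.9481, payoff=47.8019, prob=0.019472
UDDUU: m=164.2848, payoff=1.4652, prob=0.034076
DUDUU: m=164.2848, payoff=1.4652, prob=0.034076
UUDUU: m=228.8253, payoff=0.0000, prob=0.059633
DDUUU: m=140.4144, payoff=25.3356, prob=0.034076
UDUUU: m=195.5772, payoff=0.0000, prob=0.059633
DUUUU: m=167.1600, payoff=0.0000, prob=0.059633
UUUUU: m=232.8300, payoff=0.0000, prob=0.104358
Price = Σ prob·payoff / R^5 = 7.910620 / 1.276282 = 6.1982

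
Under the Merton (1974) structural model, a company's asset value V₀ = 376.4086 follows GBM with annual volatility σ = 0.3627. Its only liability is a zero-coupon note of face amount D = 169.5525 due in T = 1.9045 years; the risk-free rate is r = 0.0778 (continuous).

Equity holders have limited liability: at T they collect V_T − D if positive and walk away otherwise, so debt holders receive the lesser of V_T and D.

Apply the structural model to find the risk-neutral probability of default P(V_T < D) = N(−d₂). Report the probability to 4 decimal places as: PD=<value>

PD=0.0506

Equity is a call on the firm's assets struck at D = 169.5525:
d₁ = [ln(V₀/D) + (r + σ²/2)T] / (σ√T)
   = [ln(376.4086/169.5525) + (0.0778 + 0.5·0.3627²)·1.9045] / (0.3627·√1.9045)
   = [0.797513 + 0.273440] / 0.500539 = 2.139598
d₂ = d₁ − σ√T = 2.139598 − 0.500539 = 1.639059
risk-neutral PD = N(−d₂) = N(-1.639059) = 0.050601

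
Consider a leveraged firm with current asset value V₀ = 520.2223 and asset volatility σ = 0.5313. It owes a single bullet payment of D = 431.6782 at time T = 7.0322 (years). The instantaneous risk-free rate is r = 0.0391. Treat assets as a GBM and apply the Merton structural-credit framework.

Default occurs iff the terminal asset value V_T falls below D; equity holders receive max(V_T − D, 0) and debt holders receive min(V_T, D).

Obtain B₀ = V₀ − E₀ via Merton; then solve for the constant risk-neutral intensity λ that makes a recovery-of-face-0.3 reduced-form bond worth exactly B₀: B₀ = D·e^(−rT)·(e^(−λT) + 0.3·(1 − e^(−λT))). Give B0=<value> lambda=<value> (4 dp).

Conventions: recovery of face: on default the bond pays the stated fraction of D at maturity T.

With assets at 520.2223 and a single debt payment of 431.6782 at 7.0322 years:
d₁ = [ln(V₀/D) + (r + σ²/2)T] / (σ√T)
   = [ln(520.2223/431.6782) + (0.0391 + 0.5·0.5313²)·7.0322] / (0.5313·√7.0322)
   = [0.186576 + 1.267483] / 1.408917 = 1.032040
d₂ = d₁ − σ√T = 1.032040 − 1.408917 = -0.376877
N(d₁) = 0.848973,  N(d₂) = 0.353132,  e^(−rT) = 0.759603
E₀ = V₀·N(d₁) − D·e^(−rT)·N(d₂)
   = 520.2223·0.848973 − 431.6782·0.759603·0.353132 = 325.861234
B₀ = V₀ − E₀ = 520.2223 − 325.861234 = 194.361066
e^(−λT) = (B₀·e^(rT)/D − 0.3)/(1 − 0.3) = (194.3611·1.316477/431.6782 − 0.3)/0.7 = 0.41819645
λ = −ln(0.41819645)/7.0322 = 0.123973

B0=194.3611 lambda=0.1240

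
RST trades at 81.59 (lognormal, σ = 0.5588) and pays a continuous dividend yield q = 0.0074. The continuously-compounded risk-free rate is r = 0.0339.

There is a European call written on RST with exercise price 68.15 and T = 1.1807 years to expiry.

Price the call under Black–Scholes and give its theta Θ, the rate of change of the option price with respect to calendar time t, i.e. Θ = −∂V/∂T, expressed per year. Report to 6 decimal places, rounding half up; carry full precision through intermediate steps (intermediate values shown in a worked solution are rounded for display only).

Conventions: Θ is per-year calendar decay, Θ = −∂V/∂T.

σ√T = 0.5588·√1.1807 = 0.607192
d₁ = (ln(S/K) + (r−q+σ²/2)T) / (σ√T) = (ln(81.59/68.15) + (0.0339−0.0074+0.5588²/2)·1.1807) / 0.607192 = (0.179996 + 0.215630) / 0.607192 = 0.651565
d₂ = d₁ − σ√T = 0.651565 − 0.607192 = 0.044373
e^{−rT} = 0.960765
e^{−qT} = 0.991301
N(d₁) = 0.742659,  N(d₂) = 0.517696
Call price V = S·e^{−qT}·N(d₁) − K·e^{−rT}·N(d₂) = 60.066448 − 33.896752 = 26.169696
φ(d₁) = (1/√(2π))·e^{−d₁²/2} = 0.322644
Θ = −S·e^{−qT}·φ(d₁)·σ/(2√T) + q·S·e^{−qT}·N(d₁) − r·K·e^{−rT}·N(d₂) = −6.709993 + 0.444492 − 1.149100 = -7.414601

price = 26.169696
Θ = -7.414601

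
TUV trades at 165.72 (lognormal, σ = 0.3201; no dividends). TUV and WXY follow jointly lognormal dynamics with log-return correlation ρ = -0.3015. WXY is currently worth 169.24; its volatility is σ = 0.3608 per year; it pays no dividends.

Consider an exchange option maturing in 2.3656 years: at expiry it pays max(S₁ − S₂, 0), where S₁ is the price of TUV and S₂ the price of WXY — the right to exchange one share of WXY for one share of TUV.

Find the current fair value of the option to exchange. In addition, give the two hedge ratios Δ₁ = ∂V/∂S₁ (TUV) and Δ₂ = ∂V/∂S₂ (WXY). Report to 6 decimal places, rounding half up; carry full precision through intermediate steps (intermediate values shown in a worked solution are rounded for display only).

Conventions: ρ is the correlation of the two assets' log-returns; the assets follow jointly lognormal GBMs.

σ_eff = √(σ₁² + σ₂² − 2ρσ₁σ₂) = √(0.3201² + 0.3608² − 2·-0.3015·0.3201·0.3608) = 0.549802
d₁ = (ln(S₁/S₂) + (q₂ − q₁ + σ_eff²/2)T) / (σ_eff√T) = (ln(165.72/169.24) + (0.0 − 0.0 + 0.151141)·2.3656) / 0.845624 = 0.397956
d₂ = d₁ − σ_eff√T = 0.397956 − 0.845624 = -0.447667
N(d₁) = 0.654669,  N(d₂) = 0.327197
V = S₁·e^{−q₁T}·N(d₁) − S₂·e^{−q₂T}·N(d₂) = 108.491726 − 55.374778 = 53.116947
Key observation: pricing in WXY-units makes this a unit-strike call on the ratio S₁/S₂ — the risk-free rate cancels and cannot affect the value.
Δ₁ = e^{−q₁T}·N(d₁) = 0.654669;  Δ₂ = −e^{−q₂T}·N(d₂) = -0.327197

exchange price = 53.116947
Δ1 = 0.654669
Δ2 = -0.327197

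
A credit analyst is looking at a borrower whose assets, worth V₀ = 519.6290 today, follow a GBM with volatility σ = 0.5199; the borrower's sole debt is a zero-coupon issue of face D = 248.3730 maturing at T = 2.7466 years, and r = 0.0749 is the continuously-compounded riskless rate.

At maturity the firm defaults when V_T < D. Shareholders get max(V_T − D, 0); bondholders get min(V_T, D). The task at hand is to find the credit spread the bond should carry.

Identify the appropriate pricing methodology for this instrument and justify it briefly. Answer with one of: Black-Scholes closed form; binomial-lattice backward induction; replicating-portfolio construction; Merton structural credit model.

Key observation: assets follow a GBM and default happens iff V_T < 248.3730; valuing claims on that split (equity as a call, risky debt as the residual) is the structural model's definition.

framework: Merton structural credit model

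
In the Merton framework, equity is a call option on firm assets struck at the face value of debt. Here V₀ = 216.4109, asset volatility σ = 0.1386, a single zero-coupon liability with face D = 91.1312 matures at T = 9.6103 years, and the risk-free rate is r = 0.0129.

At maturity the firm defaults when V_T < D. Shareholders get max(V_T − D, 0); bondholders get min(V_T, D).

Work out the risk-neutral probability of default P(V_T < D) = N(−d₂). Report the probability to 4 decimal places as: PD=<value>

PD=0.0185

Work the structural quantities from V₀ = 216.4109 against face 91.1312:
d₁ = [ln(V₀/D) + (r + σ²/2)T] / (σ√T)
   = [ln(216.4109/91.1312) + (0.0129 + 0.5·0.1386²)·9.6103] / (0.1386·√9.6103)
   = [0.864879 + 0.216280] / 0.429667 = 2.516272
d₂ = d₁ − σ√T = 2.516272 − 0.429667 = 2.086605
risk-neutral PD = N(−d₂) = N(-2.086605) = 0.018462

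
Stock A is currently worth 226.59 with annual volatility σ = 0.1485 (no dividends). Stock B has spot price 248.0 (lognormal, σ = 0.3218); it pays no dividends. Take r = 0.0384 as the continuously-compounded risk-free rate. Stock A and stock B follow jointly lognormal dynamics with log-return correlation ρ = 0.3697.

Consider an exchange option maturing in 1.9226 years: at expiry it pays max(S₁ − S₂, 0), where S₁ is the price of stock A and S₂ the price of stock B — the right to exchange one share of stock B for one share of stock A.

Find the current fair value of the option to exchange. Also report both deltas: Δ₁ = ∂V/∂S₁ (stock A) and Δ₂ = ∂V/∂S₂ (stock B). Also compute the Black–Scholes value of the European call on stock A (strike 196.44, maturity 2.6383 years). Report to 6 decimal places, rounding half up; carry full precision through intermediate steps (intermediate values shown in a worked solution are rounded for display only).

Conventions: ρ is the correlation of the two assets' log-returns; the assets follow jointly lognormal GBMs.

σ_eff = √(σ₁² + σ₂² − 2ρσ₁σ₂) = √(0.1485² + 0.3218² − 2·0.3697·0.1485·0.3218) = 0.300456
d₁ = (ln(S₁/S₂) + (q₂ − q₁ + σ_eff²/2)T) / (σ_eff√T) = (ln(226.59/248.0) + (0.0 − 0.0 + 0.045137)·1.9226) / 0.416605 = -0.008417
d₂ = d₁ − σ_eff√T = -0.008417 − 0.416605 = -0.425022
N(d₁) = 0.496642,  N(d₂) = 0.335410
V = S₁·e^{−q₁T}·N(d₁) − S₂·e^{−q₂T}·N(d₂) = 112.534145 − 83.181737 = 29.352408
Δ₁ = e^{−q₁T}·N(d₁) = 0.496642;  Δ₂ = −e^{−q₂T}·N(d₂) = -0.335410
[vanilla: stock A call K=196.44]
σ√T = 0.1485·√2.6383 = 0.241206
d₁ = (ln(S/K) + (r+σ²/2)T) / (σ√T) = (ln(226.59/196.44) + (0.0384+0.1485²/2)·2.6383) / 0.241206 = (0.142785 + 0.130401) / 0.241206 = 1.132583
d₂ = d₁ − σ√T = 1.132583 − 0.241206 = 0.891377
e^{−rT} = 0.903652
N(d₁) = 0.871305,  N(d₂) = 0.813636
price = S·N(d₁) − K·e^{−rT}·N(d₂) = 197.429073 − 144.431413 = 52.997660

exchange price = 29.352408
Δ1 = 0.496642
Δ2 = -0.335410
price(stock A call K=196.44) = 52.997660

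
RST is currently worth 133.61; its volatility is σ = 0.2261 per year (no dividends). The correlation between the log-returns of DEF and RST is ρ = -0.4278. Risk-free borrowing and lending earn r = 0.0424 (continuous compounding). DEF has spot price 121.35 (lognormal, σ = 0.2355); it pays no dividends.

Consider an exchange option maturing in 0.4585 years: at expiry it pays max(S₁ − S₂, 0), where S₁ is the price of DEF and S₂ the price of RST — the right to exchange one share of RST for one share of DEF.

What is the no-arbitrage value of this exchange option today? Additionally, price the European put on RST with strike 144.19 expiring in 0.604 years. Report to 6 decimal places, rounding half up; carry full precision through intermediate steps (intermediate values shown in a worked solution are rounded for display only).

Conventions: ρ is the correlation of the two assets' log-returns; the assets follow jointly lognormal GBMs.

σ_eff = √(σ₁² + σ₂² − 2ρσ₁σ₂) = √(0.2355² + 0.2261² − 2·-0.4278·0.2355·0.2261) = 0.390050
d₁ = (ln(S₁/S₂) + (q₂ − q₁ + σ_eff²/2)T) / (σ_eff√T) = (ln(121.35/133.61) + (0.0 − 0.0 + 0.076070)·0.4585) / 0.264113 = -0.232356
d₂ = d₁ − σ_eff√T = -0.232356 − 0.264113 = -0.496469
N(d₁) = 0.408131,  N(d₂) = 0.309782
V = S₁·e^{−q₁T}·N(d₁) − S₂·e^{−q₂T}·N(d₂) = 49.526675 − 41.389938 = 8.136738
[vanilla: RST put K=144.19]
σ√T = 0.2261·√0.604 = 0.175719
d₁ = (ln(S/K) + (r+σ²/2)T) / (σ√T) = (ln(133.61/144.19) + (0.0424+0.2261²/2)·0.604) / 0.175719 = (-0.076207 + 0.041048) / 0.175719 = -0.200084
d₂ = d₁ − σ√T = -0.200084 − 0.175719 = -0.375803
e^{−rT} = 0.974716
N(−d₁) = 0.579293,  N(−d₂) = 0.646468
price = K·e^{−rT}·N(−d₂) − S·N(−d₁) = 90.857394 − 77.399271 = 13.458123

exchange price = 8.136738
price(RST put K=144.19) = 13.458123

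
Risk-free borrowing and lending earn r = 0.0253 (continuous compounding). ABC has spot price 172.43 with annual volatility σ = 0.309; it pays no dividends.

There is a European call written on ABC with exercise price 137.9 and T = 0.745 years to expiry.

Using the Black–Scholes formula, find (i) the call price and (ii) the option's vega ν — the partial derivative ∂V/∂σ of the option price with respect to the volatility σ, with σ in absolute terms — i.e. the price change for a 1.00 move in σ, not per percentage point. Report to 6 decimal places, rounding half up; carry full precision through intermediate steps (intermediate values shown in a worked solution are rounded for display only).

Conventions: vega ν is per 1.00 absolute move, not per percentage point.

σ√T = 0.309·√0.745 = 0.266708
d₁ = (ln(S/K) + (r+σ²/2)T) / (σ√T) = (ln(172.43/137.9) + (0.0253+0.309²/2)·0.745) / 0.266708 = (0.223463 + 0.054415) / 0.266708 = 1.041879
d₂ = d₁ − σ√T = 1.041879 − 0.266708 = 0.775170
e^{−rT} = 0.981328
N(d₁) = 0.851266,  N(d₂) = 0.780880
Call price V = S·N(d₁) − K·e^{−rT}·N(d₂) = 146.783802 − 105.672757 = 41.111045
φ(d₁) = (1/√(2π))·e^{−d₁²/2} = 0.231843
ν = S·φ(d₁)·√T = 34.505258

price = 41.111045
ν = 34.505258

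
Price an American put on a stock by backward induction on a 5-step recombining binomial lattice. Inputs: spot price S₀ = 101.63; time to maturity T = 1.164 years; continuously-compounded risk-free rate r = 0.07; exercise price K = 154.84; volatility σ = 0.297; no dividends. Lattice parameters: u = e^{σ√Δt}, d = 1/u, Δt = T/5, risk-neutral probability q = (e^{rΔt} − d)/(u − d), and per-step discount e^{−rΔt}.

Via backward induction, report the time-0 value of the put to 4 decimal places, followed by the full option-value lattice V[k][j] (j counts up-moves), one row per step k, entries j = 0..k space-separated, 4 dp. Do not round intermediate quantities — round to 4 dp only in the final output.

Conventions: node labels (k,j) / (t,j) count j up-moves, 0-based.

params: Δt=0.23280 u=1.15408 d=0.86649 q=0.52137 e^(-rΔt)=0.98384
t_5 payoffs: 105.1981 88.7223 66.7783 37.5512 0.0000 0.0000
k=4: node(4,0) S=57.2906 payoff=97.5494 vs cont=95.0466 → 97.5494 [stop]  node(4,1) S=76.3049 payoff=78.5351 vs cont=76.0322 → 78.5351 [stop]  node(4,2) S=101.6300 payoff=53.2100 vs cont=50.7072 → 53.2100 [stop]  node(4,3) S=135.3603 payoff=19.4797 vs cont=17.6828 → 19.4797 [stop]  node(4,4) S=180.2854 payoff=0.0000 vs cont=0.0000 → 0.0000 [wait]
k=3: node(3,0) S=66.1177 payoff=88.7223 vs cont=86.2194 → 88.7223 [stop]  node(3,1) S=88.0617 payoff=66.7783 vs cont=64.2754 → 66.7783 [stop]  node(3,2) S=117.2888 payoff=37.5512 vs cont=35.0484 → 37.5512 [stop]  node(3,3) S=156.2161 payoff=0.0000 vs cont=9.1730 → 9.1730 [wait]
k=2: node(2,0) S=76.3049 payoff=78.5351 vs cont=76.0322 → 78.5351 [stop]  node(2,1) S=101.6300 payoff=53.2100 vs cont=50.7072 → 53.2100 [stop]  node(2,2) S=135.3603 payoff=19.4797 vs cont=22.3879 → 22.3879 [wait]
k=1: node(1,0) S=88.0617 payoff=66.7783 vs cont=64.2754 → 66.7783 [stop]  node(1,1) S=117.2888 payoff=37.5512 vs cont=36.5401 → 37.5512 [stop]
k=0: node(0,0) S=101.6300 payoff=53.2100 vs cont=50.7072 → 53.2100 [stop]

price = 53.2100
tree:
53.2100
66.7783 37.5512
78.5351 53.2100 22.3879
88.7223 66.7783 37.5512 9.1730
97.5494 78.5351 53.2100 19.4797 0.0000
105.1981 88.7223 66.7783 37.5512 0.0000 0.0000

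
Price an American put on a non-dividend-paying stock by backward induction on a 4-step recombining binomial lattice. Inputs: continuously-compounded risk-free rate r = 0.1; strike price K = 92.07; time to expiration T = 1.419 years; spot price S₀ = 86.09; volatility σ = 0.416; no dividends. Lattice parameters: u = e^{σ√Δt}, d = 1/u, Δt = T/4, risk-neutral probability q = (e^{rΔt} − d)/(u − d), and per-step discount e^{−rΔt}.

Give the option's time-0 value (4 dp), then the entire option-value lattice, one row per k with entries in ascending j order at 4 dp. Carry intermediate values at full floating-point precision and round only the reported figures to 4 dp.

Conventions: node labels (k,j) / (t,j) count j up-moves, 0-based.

price = 15.2860
tree:
15.2860
25.1940 6.8669
39.6207 13.1432 1.3347
51.1314 24.8736 2.8252 0.0000
60.1159 39.6207 5.9800 0.0000 0.0000

params: Δt=0.35475 u=1.28117 d=0.78054 q=0.51050 e^(-rΔt)=0.96515
t_4 payoffs: 60.1159 39.6207 5.9800 0.0000 0.0000
k=3: node(3,0) S=40.9386 payoff=51.1314 vs cont=47.9225 → 51.1314 [stop]  node(3,1) S=67.1964 payoff=24.8736 vs cont=21.6647 → 24.8736 [stop]  node(3,2) S=110.2959 payoff=0.0000 vs cont=2.8252 → 2.8252 [wait]  node(3,3) S=181.0391 payoff=0.0000 vs cont=0.0000 → 0.0000 [wait]
k=2: node(2,0) S=52.4493 payoff=39.6207 vs cont=36.4118 → 39.6207 [stop]  node(2,1) S=86.0900 payoff=5.9800 vs cont=13.1432 → 13.1432 [wait]  node(2,2) S=141.3077 payoff=0.0000 vs cont=1.3347 → 1.3347 [wait]
k=1: node(1,0) S=67.1964 payoff=24.8736 vs cont=25.1940 → 25.1940 [wait]  node(1,1) S=110.2959 payoff=0.0000 vs cont=6.8669 → 6.8669 [wait]
k=0: node(0,0) S=86.0900 payoff=5.9800 vs cont=15.2860 → 15.2860 [wait]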